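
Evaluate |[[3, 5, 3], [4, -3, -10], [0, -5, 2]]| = (1)*(3)*det([[-3, -10], [-5, 2]]) + (-1)*(5)*det([[4, -10], [0, 2]]) + (1)*(3)*det([[4, -3], [0, -5]])
= -168 + -40 + -60
= -268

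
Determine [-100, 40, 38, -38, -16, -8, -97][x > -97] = [40, 38, -38, -16, -8]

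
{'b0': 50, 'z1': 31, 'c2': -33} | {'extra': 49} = {'b0': 50, 'z1': 31, 'c2': -33, 'extra': 49}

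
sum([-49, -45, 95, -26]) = (-49) + (-45) + 95 + (-26)
= -25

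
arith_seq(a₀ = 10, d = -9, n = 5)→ [10, 1, -8, -17, -26]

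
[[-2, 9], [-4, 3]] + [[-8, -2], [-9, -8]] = [[-10, 7], [-13, -5]]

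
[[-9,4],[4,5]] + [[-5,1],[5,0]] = [[-14, 5], [9, 5]]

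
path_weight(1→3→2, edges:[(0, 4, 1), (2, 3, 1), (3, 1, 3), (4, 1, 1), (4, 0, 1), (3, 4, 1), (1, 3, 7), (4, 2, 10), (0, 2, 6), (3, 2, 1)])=w(1→3)=7 + w(3→2)=1
= 8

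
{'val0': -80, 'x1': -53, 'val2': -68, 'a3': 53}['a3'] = 53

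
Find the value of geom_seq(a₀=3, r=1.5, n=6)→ a_0 = 3*1.5^0 = 3.0
a_1 = 3*1.5^1 = 4.5
a_2 = 3*1.5^2 = 6.75
...
= [3.0, 4.5, 6.75, 10.125, 15.1875, 22.78125]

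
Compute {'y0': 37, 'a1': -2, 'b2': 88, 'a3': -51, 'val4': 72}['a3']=-51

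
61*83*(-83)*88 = -36980152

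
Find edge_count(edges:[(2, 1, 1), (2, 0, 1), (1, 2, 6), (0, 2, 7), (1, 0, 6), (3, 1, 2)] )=6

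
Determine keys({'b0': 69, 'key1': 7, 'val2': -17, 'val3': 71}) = ['b0', 'key1', 'val2', 'val3']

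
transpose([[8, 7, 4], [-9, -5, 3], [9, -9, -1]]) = [[8, -9, 9], [7, -5, -9], [4, 3, -1]]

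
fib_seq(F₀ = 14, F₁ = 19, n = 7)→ F_2 = F_1 + F_0 = 33
F_3 = F_2 + F_1 = 52
F_4 = F_3 + F_2 = 85
...
= [14, 19, 33, 52, 85, 137, 222]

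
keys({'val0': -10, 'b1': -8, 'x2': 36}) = ['val0', 'b1', 'x2']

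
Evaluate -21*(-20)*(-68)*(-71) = 2027760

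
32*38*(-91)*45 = -4979520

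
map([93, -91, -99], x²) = [8649, 8281, 9801]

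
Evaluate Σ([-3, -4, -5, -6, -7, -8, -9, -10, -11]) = (-3) + (-4) + (-5) + (-6) + (-7) + (-8) + (-9) + (-10) + (-11)
= -63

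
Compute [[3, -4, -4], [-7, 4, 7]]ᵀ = [[3, -7], [-4, 4], [-4, 7]]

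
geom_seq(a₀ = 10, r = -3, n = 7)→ a_0 = 10*(-3)^0 = 10
a_1 = 10*(-3)^1 = -30
a_2 = 10*(-3)^2 = 90
...
= [10, -30, 90, -270, 810, -2430, 7290]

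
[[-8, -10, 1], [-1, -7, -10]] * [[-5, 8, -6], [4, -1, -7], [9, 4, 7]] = [[9, -50, 125], [-113, -41, -15]]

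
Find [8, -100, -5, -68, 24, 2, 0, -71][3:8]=[-68, 24, 2, 0, -71]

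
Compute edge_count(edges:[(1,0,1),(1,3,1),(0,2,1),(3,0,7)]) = 4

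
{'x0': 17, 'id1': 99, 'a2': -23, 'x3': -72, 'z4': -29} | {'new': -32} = {'x0': 17, 'id1': 99, 'a2': -23, 'x3': -72, 'z4': -29, 'new': -32}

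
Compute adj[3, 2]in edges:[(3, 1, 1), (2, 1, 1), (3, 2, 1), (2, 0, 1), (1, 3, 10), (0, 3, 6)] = 1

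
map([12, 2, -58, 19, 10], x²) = (12)²=144, (2)²=4, (-58)²=3364, (19)²=361, (10)²=100
= [144, 4, 3364, 361, 100]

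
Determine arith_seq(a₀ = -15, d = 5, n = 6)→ [-15, -10, -5, 0, 5, 10]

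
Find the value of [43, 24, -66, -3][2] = -66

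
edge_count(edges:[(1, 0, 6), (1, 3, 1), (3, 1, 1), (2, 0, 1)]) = 4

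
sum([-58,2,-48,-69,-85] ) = (-58) + 2 + (-48) + (-69) + (-85)
= -258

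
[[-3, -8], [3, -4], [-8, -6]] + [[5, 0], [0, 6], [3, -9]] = [[2, -8], [3, 2], [-5, -15]]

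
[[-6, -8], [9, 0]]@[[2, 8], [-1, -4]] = [[-4, -16], [18, 72]]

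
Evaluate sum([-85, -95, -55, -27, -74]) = -336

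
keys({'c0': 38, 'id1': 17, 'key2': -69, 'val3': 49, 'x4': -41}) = ['c0', 'id1', 'key2', 'val3', 'x4']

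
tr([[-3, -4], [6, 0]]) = diagonal: (-3) + 0
= -3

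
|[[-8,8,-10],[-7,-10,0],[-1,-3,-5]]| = -790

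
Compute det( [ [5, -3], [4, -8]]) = -28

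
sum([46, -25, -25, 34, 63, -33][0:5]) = 93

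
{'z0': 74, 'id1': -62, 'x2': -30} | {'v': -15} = {'z0': 74, 'id1': -62, 'x2': -30, 'v': -15}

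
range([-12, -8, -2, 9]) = 21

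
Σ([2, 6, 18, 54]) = 2 + 6 + 18 + 54
= 80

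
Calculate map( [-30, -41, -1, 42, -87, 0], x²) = [900, 1681, 1, 1764, 7569, 0]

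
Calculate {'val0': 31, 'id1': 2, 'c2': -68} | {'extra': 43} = {'val0': 31, 'id1': 2, 'c2': -68, 'extra': 43}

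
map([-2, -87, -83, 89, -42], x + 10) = -2+10=8, -87+10=-77, -83+10=-73, 89+10=99, -42+10=-32
= [8, -77, -73, 99, -32]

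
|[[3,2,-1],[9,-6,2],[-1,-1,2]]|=-55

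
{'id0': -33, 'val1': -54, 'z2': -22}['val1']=-54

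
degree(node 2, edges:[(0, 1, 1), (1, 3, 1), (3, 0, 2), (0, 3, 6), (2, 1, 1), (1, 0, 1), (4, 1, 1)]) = 1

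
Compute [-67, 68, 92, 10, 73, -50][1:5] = [68, 92, 10, 73]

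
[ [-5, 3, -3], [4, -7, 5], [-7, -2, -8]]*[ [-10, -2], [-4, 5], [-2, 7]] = C[0][0] = (-5)*(-10) + (3)*(-4) + (-3)*(-2) = 44
C[0][1] = (-5)*(-2) + (3)*(5) + (-3)*(7) = 4
C[1][0] = (4)*(-10) + (-7)*(-4) + (5)*(-2) = -22
C[1][1] = (4)*(-2) + (-7)*(5) + (5)*(7) = -8
C[2][0] = (-7)*(-10) + (-2)*(-4) + (-8)*(-2) = 94
C[2][1] = (-7)*(-2) + (-2)*(5) + (-8)*(7) = -52
= [[44, 4], [-22, -8], [94, -52]]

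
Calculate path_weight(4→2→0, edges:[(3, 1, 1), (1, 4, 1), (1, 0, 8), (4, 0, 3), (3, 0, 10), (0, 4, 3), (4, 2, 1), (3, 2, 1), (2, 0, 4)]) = w(4→2)=1 + w(2→0)=4
= 5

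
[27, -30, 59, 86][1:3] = [-30, 59]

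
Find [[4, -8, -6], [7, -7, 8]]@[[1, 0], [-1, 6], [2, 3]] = C[0][0] = (4)*(1) + (-8)*(-1) + (-6)*(2) = 0
C[0][1] = (4)*(0) + (-8)*(6) + (-6)*(3) = -66
C[1][0] = (7)*(1) + (-7)*(-1) + (8)*(2) = 30
C[1][1] = (7)*(0) + (-7)*(6) + (8)*(3) = -18
= [[0, -66], [30, -18]]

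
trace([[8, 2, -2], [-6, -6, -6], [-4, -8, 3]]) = 5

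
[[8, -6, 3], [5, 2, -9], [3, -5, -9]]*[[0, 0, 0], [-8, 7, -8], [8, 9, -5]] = [[72, -15, 33], [-88, -67, 29], [-32, -116, 85]]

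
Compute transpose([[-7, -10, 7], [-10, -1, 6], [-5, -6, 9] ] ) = [[-7, -10, -5], [-10, -1, -6], [7, 6, 9]]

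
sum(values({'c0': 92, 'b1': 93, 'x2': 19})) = 92 + 93 + 19
= 204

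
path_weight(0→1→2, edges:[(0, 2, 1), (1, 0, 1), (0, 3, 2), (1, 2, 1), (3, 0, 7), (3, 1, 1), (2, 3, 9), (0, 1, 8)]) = 9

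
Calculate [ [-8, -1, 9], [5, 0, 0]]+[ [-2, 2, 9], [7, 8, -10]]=[[-10, 1, 18], [12, 8, -10]]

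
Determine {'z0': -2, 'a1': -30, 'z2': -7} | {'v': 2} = {'z0': -2, 'a1': -30, 'z2': -7, 'v': 2}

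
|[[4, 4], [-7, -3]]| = 16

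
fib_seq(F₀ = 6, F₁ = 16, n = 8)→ F_2 = F_1 + F_0 = 22
F_3 = F_2 + F_1 = 38
F_4 = F_3 + F_2 = 60
...
= [6, 16, 22, 38, 60, 98, 158, 256]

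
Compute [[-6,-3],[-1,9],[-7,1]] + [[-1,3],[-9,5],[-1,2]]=[[-7, 0], [-10, 14], [-8, 3]]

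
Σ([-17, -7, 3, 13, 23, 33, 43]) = (-17) + (-7) + 3 + 13 + 23 + 33 + 43
= 91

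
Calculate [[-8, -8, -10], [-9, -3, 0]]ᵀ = [[-8, -9], [-8, -3], [-10, 0]]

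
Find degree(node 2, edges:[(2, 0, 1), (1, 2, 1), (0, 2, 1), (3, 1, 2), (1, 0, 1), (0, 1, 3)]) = incident: (2,0), (1,2), (0,2)
= 3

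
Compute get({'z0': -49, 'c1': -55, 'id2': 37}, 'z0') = -49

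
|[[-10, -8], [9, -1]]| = (-10)*(-1) - (-8)*(9)
= 82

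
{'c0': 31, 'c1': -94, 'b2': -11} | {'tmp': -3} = {'c0': 31, 'c1': -94, 'b2': -11, 'tmp': -3}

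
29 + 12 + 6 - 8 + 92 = 131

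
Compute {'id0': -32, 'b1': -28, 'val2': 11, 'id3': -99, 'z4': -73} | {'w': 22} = {'id0': -32, 'b1': -28, 'val2': 11, 'id3': -99, 'z4': -73, 'w': 22}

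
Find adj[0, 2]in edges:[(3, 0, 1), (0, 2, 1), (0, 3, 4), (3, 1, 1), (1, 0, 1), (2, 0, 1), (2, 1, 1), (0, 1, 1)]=1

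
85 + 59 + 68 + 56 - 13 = 255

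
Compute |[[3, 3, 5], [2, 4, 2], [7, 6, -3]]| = -92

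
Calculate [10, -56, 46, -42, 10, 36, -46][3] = -42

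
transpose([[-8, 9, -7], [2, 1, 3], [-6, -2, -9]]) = [[-8, 2, -6], [9, 1, -2], [-7, 3, -9]]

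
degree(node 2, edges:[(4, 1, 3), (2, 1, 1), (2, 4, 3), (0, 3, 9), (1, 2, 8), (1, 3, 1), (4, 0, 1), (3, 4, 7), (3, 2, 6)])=4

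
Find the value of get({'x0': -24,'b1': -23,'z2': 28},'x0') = -24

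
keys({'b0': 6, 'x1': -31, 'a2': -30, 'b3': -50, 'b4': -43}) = ['b0', 'x1', 'a2', 'b3', 'b4']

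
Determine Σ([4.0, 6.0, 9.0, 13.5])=4.0 + 6.0 + 9.0 + 13.5
= 32.5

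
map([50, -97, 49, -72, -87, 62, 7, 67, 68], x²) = (50)²=2500, (-97)²=9409, (49)²=2401, (-72)²=5184, (-87)²=7569, (62)²=3844, (7)²=49, (67)²=4489, (68)²=4624
= [2500, 9409, 2401, 5184, 7569, 3844, 49, 4489, 4624]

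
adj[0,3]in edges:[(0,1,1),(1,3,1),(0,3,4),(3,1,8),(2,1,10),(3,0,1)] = 4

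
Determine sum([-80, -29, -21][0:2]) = slice → [-80, -29]
(-80) + (-29)
= -109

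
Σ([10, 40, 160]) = 10 + 40 + 160
= 210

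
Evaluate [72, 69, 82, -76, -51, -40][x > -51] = [72, 69, 82, -40]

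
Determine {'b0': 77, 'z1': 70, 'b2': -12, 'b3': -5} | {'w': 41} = {'b0': 77, 'z1': 70, 'b2': -12, 'b3': -5, 'w': 41}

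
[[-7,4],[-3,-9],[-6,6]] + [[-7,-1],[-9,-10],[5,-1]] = [[-14, 3], [-12, -19], [-1, 5]]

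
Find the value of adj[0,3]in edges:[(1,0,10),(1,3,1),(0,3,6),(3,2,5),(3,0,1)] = 6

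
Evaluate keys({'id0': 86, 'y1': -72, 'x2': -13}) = ['id0', 'y1', 'x2']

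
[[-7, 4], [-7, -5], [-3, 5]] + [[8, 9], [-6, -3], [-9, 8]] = [[1, 13], [-13, -8], [-12, 13]]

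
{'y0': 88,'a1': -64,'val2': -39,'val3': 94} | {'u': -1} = {'y0': 88, 'a1': -64, 'val2': -39, 'val3': 94, 'u': -1}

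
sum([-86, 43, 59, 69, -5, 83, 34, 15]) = 212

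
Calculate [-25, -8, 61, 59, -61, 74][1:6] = [-8, 61, 59, -61, 74]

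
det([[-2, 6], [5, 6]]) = (-2)*(6) - (6)*(5)
= -42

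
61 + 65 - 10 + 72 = 188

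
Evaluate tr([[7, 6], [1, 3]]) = 10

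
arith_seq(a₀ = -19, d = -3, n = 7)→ [-19, -22, -25, -28, -31, -34, -37]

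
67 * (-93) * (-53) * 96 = 31703328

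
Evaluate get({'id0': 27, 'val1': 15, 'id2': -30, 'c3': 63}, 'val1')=15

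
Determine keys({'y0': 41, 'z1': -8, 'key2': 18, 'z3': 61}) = ['y0', 'z1', 'key2', 'z3']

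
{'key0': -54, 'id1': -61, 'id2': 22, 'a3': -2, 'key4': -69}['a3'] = -2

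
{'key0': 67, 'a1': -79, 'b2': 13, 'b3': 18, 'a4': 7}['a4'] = 7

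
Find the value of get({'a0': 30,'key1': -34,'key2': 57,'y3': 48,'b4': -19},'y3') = 48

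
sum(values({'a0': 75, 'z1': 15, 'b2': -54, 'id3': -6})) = 30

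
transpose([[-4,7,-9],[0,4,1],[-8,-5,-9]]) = [[-4, 0, -8], [7, 4, -5], [-9, 1, -9]]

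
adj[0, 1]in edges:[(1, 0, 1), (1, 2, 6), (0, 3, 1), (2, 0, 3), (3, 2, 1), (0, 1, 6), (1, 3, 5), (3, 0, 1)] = 6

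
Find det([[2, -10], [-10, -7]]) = (2)*(-7) - (-10)*(-10)
= -114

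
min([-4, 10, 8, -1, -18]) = -18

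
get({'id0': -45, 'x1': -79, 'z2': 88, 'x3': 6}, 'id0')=-45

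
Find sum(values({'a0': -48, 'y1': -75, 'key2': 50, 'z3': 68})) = (-48) + (-75) + 50 + 68
= -5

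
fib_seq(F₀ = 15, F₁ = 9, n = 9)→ F_2 = F_1 + F_0 = 24
F_3 = F_2 + F_1 = 33
F_4 = F_3 + F_2 = 57
...
= [15, 9, 24, 33, 57, 90, 147, 237, 384]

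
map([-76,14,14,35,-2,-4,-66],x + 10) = -76+10=-66, 14+10=24, 14+10=24, 35+10=45, -2+10=8, -4+10=6, -66+10=-56
= [-66, 24, 24, 45, 8, 6, -56]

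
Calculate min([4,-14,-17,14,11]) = -17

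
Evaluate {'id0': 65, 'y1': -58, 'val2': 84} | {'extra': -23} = {'id0': 65, 'y1': -58, 'val2': 84, 'extra': -23}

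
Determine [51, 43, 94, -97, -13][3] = -97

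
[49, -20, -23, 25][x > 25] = [49]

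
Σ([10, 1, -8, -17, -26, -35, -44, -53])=-172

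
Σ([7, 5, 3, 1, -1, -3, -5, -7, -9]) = -9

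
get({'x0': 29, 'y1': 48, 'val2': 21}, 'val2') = 21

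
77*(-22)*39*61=-4030026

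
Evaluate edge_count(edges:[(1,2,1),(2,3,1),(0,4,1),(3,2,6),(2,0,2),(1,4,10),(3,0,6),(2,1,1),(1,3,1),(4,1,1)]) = 10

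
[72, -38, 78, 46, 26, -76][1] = -38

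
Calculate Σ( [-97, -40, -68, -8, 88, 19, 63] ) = (-97) + (-40) + (-68) + (-8) + 88 + 19 + 63
= -43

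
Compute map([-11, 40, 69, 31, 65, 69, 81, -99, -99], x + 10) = -11+10=-1, 40+10=50, 69+10=79, 31+10=41, 65+10=75, 69+10=79, 81+10=91, -99+10=-89, -99+10=-89
= [-1, 50, 79, 41, 75, 79, 91, -89, -89]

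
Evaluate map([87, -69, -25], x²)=[7569, 4761, 625]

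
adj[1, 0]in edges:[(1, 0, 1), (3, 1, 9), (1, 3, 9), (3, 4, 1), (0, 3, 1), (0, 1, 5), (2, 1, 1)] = 1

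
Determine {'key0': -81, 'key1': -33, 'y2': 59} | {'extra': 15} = {'key0': -81, 'key1': -33, 'y2': 59, 'extra': 15}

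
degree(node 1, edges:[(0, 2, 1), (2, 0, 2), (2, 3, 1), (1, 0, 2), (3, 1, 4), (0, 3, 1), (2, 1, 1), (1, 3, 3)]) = incident: (1,0), (3,1), (2,1), (1,3)
= 4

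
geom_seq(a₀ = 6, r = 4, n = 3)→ [6, 24, 96]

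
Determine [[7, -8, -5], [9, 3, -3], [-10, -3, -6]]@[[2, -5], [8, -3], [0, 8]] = [[-50, -51], [42, -78], [-44, 11]]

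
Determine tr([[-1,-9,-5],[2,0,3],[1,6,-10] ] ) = diagonal: (-1) + 0 + (-10)
= -11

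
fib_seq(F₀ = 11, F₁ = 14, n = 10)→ F_2 = F_1 + F_0 = 25
F_3 = F_2 + F_1 = 39
F_4 = F_3 + F_2 = 64
...
= [11, 14, 25, 39, 64, 103, 167, 270, 437, 707]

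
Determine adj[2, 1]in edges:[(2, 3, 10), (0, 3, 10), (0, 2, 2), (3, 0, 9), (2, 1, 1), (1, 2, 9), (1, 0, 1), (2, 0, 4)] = 1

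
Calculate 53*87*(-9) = -41499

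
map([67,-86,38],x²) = (67)²=4489, (-86)²=7396, (38)²=1444
= [4489, 7396, 1444]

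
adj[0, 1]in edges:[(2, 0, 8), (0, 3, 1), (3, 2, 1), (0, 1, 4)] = 4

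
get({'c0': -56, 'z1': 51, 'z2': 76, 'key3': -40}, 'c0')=-56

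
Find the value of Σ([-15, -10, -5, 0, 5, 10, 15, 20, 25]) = (-15) + (-10) + (-5) + 0 + 5 + 10 + 15 + 20 + 25
= 45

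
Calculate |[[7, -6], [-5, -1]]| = (7)*(-1) - (-6)*(-5)
= -37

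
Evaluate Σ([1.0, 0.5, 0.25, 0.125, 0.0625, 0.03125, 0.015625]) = 1.984375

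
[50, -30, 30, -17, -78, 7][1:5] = [-30, 30, -17, -78]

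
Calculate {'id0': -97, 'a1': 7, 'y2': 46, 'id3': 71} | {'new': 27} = {'id0': -97, 'a1': 7, 'y2': 46, 'id3': 71, 'new': 27}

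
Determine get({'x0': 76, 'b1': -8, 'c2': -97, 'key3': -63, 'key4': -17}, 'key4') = -17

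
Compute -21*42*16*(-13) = 183456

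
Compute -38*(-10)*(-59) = -22420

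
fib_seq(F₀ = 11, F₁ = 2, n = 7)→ [11, 2, 13, 15, 28, 43, 71]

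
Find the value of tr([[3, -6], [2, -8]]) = -5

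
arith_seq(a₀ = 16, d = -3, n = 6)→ [16, 13, 10, 7, 4, 1]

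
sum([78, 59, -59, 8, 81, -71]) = 96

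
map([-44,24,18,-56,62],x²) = [1936, 576, 324, 3136, 3844]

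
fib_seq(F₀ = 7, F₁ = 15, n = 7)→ [7, 15, 22, 37, 59, 96, 155]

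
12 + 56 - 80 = -12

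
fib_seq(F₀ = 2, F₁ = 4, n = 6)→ F_2 = F_1 + F_0 = 6
F_3 = F_2 + F_1 = 10
F_4 = F_3 + F_2 = 16
...
= [2, 4, 6, 10, 16, 26]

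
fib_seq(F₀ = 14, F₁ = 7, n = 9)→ [14, 7, 21, 28, 49, 77, 126, 203, 329]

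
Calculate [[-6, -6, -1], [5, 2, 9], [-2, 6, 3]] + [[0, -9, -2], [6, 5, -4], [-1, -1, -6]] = [[-6, -15, -3], [11, 7, 5], [-3, 5, -3]]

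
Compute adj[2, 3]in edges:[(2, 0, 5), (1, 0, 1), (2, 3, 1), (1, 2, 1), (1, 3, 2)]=1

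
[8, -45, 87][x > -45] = keep x where x > -45: 8✓, -45✗, 87✓
= [8, 87]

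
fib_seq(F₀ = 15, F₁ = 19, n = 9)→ [15, 19, 34, 53, 87, 140, 227, 367, 594]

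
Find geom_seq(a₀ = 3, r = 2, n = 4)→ [3, 6, 12, 24]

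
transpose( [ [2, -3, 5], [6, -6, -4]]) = [[2, 6], [-3, -6], [5, -4]]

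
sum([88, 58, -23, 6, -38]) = 91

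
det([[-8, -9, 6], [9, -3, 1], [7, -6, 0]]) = (1)*(-8)*det([[-3, 1], [-6, 0]]) + (-1)*(-9)*det([[9, 1], [7, 0]]) + (1)*(6)*det([[9, -3], [7, -6]])
= -48 + -63 + -198
= -309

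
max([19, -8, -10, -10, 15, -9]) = 19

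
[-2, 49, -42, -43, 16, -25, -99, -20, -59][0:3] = [-2, 49, -42]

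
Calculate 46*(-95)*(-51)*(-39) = -8691930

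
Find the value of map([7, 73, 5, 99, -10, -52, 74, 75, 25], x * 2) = [14, 146, 10, 198, -20, -104, 148, 150, 50]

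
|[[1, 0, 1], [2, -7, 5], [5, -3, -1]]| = 51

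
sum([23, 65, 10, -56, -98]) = 23 + 65 + 10 + (-56) + (-98)
= -56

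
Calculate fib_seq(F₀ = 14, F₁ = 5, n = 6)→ [14, 5, 19, 24, 43, 67]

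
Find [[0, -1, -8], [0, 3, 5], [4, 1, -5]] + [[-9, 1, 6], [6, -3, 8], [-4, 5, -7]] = [[-9, 0, -2], [6, 0, 13], [0, 6, -12]]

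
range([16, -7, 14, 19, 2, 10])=26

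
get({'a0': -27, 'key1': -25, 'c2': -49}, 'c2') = -49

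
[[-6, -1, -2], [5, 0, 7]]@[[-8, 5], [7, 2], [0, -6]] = [[41, -20], [-40, -17]]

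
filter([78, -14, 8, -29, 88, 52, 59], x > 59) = [78, 88]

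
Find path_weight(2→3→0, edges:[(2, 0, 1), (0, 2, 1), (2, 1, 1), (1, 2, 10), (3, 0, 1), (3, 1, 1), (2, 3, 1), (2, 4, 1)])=2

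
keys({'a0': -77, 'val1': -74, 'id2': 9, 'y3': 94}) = ['a0', 'val1', 'id2', 'y3']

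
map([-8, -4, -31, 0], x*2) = -8*2=-16, -4*2=-8, -31*2=-62, 0*2=0
= [-16, -8, -62, 0]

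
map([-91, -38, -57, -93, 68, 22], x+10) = [-81, -28, -47, -83, 78, 32]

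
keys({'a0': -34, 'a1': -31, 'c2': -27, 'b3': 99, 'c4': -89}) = ['a0', 'a1', 'c2', 'b3', 'c4']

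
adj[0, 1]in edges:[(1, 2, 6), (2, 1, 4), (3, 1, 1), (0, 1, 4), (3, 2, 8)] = 4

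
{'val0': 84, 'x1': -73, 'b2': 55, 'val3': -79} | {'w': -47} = {'val0': 84, 'x1': -73, 'b2': 55, 'val3': -79, 'w': -47}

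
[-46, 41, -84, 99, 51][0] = -46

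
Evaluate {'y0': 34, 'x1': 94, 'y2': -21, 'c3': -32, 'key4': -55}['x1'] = 94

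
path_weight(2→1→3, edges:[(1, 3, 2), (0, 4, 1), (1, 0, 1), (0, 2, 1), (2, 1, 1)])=3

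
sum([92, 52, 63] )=92 + 52 + 63
= 207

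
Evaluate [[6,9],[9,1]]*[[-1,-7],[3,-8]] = C[0][0] = (6)*(-1) + (9)*(3) = 21
C[0][1] = (6)*(-7) + (9)*(-8) = -114
C[1][0] = (9)*(-1) + (1)*(3) = -6
C[1][1] = (9)*(-7) + (1)*(-8) = -71
= [[21, -114], [-6, -71]]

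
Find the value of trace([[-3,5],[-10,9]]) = 6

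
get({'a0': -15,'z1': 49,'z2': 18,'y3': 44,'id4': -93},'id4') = -93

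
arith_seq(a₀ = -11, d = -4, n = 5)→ a_0 = -11 + 0*-4 = -11
a_1 = -11 + 1*-4 = -15
a_2 = -11 + 2*-4 = -19
...
= [-11, -15, -19, -23, -27]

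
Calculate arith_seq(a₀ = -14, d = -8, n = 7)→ [-14, -22, -30, -38, -46, -54, -62]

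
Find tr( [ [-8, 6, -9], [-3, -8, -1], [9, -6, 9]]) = diagonal: (-8) + (-8) + 9
= -7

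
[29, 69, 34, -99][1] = 69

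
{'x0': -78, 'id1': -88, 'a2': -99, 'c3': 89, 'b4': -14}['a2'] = -99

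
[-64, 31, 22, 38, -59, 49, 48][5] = 49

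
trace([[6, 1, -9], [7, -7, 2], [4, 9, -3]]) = diagonal: 6 + (-7) + (-3)
= -4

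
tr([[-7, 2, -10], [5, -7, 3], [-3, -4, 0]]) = diagonal: (-7) + (-7) + 0
= -14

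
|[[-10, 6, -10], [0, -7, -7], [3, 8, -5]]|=-1246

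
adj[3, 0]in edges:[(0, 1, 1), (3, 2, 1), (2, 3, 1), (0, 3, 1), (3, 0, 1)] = 1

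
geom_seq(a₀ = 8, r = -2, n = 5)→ [8, -16, 32, -64, 128]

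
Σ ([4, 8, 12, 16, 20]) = 60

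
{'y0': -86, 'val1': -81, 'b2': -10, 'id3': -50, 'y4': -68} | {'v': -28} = {'y0': -86, 'val1': -81, 'b2': -10, 'id3': -50, 'y4': -68, 'v': -28}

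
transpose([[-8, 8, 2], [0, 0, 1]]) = [[-8, 0], [8, 0], [2, 1]]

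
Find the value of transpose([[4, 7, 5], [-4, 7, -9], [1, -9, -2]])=[[4, -4, 1], [7, 7, -9], [5, -9, -2]]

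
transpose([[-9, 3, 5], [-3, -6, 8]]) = [[-9, -3], [3, -6], [5, 8]]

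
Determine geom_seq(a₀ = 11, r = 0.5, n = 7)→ a_0 = 11*0.5^0 = 11.0
a_1 = 11*0.5^1 = 5.5
a_2 = 11*0.5^2 = 2.75
...
= [11.0, 5.5, 2.75, 1.375, 0.6875, 0.34375, 0.171875]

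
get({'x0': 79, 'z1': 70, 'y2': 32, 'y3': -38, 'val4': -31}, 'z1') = 70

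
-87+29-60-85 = -203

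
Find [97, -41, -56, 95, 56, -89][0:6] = [97, -41, -56, 95, 56, -89]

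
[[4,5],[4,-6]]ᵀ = [[4, 4], [5, -6]]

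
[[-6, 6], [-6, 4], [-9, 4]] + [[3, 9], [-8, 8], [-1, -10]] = [[-3, 15], [-14, 12], [-10, -6]]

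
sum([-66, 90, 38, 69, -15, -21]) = (-66) + 90 + 38 + 69 + (-15) + (-21)
= 95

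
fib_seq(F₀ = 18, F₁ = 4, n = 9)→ [18, 4, 22, 26, 48, 74, 122, 196, 318]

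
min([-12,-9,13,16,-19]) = -19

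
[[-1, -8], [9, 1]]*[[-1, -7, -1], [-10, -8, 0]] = [[81, 71, 1], [-19, -71, -9]]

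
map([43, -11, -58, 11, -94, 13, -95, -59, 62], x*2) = 43*2=86, -11*2=-22, -58*2=-116, 11*2=22, -94*2=-188, 13*2=26, -95*2=-190, -59*2=-118, 62*2=124
= [86, -22, -116, 22, -188, 26, -190, -118, 124]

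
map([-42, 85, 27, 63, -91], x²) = [1764, 7225, 729, 3969, 8281]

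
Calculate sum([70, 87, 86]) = 70 + 87 + 86
= 243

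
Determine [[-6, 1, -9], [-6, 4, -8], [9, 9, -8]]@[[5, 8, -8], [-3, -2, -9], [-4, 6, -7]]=C[0][0] = (-6)*(5) + (1)*(-3) + (-9)*(-4) = 3
C[0][1] = (-6)*(8) + (1)*(-2) + (-9)*(6) = -104
C[0][2] = (-6)*(-8) + (1)*(-9) + (-9)*(-7) = 102
C[1][0] = (-6)*(5) + (4)*(-3) + (-8)*(-4) = -10
C[1][1] = (-6)*(8) + (4)*(-2) + (-8)*(6) = -104
C[1][2] = (-6)*(-8) + (4)*(-9) + (-8)*(-7) = 68
... (3 more cells)
= [[3, -104, 102], [-10, -104, 68], [50, 6, -97]]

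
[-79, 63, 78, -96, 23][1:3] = [63, 78]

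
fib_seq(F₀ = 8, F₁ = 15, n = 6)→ [8, 15, 23, 38, 61, 99]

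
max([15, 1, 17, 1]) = 17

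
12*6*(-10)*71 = -51120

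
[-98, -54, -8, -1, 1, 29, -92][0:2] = [-98, -54]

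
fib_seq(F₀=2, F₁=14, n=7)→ [2, 14, 16, 30, 46, 76, 122]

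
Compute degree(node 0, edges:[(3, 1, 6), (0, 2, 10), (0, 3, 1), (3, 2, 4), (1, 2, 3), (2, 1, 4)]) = 2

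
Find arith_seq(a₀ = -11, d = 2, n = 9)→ a_0 = -11 + 0*2 = -11
a_1 = -11 + 1*2 = -9
a_2 = -11 + 2*2 = -7
...
= [-11, -9, -7, -5, -3, -1, 1, 3, 5]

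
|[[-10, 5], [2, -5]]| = (-10)*(-5) - (5)*(2)
= 40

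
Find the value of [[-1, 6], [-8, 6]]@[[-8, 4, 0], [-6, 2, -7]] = C[0][0] = (-1)*(-8) + (6)*(-6) = -28
C[0][1] = (-1)*(4) + (6)*(2) = 8
C[0][2] = (-1)*(0) + (6)*(-7) = -42
C[1][0] = (-8)*(-8) + (6)*(-6) = 28
C[1][1] = (-8)*(4) + (6)*(2) = -20
C[1][2] = (-8)*(0) + (6)*(-7) = -42
= [[-28, 8, -42], [28, -20, -42]]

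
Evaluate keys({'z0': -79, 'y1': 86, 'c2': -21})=['z0', 'y1', 'c2']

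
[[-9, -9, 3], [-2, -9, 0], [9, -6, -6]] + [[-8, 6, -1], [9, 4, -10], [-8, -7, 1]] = [[-17, -3, 2], [7, -5, -10], [1, -13, -5]]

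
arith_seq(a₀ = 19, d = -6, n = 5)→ [19, 13, 7, 1, -5]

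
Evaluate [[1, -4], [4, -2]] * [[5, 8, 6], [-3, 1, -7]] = C[0][0] = (1)*(5) + (-4)*(-3) = 17
C[0][1] = (1)*(8) + (-4)*(1) = 4
C[0][2] = (1)*(6) + (-4)*(-7) = 34
C[1][0] = (4)*(5) + (-2)*(-3) = 26
C[1][1] = (4)*(8) + (-2)*(1) = 30
C[1][2] = (4)*(6) + (-2)*(-7) = 38
= [[17, 4, 34], [26, 30, 38]]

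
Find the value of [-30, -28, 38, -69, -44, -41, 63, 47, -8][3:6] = [-69, -44, -41]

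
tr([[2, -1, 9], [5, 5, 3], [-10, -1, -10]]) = diagonal: 2 + 5 + (-10)
= -3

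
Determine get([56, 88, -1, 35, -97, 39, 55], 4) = -97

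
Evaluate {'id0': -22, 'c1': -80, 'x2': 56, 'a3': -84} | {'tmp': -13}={'id0': -22, 'c1': -80, 'x2': 56, 'a3': -84, 'tmp': -13}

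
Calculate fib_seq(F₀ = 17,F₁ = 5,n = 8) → [17, 5, 22, 27, 49, 76, 125, 201]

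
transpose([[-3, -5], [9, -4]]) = [[-3, 9], [-5, -4]]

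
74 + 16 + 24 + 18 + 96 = 228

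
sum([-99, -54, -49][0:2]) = -153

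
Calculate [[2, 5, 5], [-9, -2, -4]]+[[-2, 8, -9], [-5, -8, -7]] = [[0, 13, -4], [-14, -10, -11]]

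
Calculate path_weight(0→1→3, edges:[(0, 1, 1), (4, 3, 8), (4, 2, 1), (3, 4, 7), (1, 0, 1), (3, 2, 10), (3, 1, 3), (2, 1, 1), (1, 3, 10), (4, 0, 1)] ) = w(0→1)=1 + w(1→3)=10
= 11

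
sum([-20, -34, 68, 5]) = (-20) + (-34) + 68 + 5
= 19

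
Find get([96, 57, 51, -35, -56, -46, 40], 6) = 40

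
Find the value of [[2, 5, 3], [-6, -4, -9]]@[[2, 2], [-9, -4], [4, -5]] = C[0][0] = (2)*(2) + (5)*(-9) + (3)*(4) = -29
C[0][1] = (2)*(2) + (5)*(-4) + (3)*(-5) = -31
C[1][0] = (-6)*(2) + (-4)*(-9) + (-9)*(4) = -12
C[1][1] = (-6)*(2) + (-4)*(-4) + (-9)*(-5) = 49
= [[-29, -31], [-12, 49]]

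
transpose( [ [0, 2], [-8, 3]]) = [[0, -8], [2, 3]]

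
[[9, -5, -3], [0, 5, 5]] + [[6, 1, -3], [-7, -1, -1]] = [[15, -4, -6], [-7, 4, 4]]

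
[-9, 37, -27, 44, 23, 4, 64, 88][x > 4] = keep x where x > 4: -9✗, 37✓, -27✗, 44✓, 23✓, 4✗, 64✓, 88✓
= [37, 44, 23, 64, 88]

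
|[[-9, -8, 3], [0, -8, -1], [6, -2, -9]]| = (1)*(-9)*det([[-8, -1], [-2, -9]]) + (-1)*(-8)*det([[0, -1], [6, -9]]) + (1)*(3)*det([[0, -8], [6, -2]])
= -630 + 48 + 144
= -438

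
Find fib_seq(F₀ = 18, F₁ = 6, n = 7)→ F_2 = F_1 + F_0 = 24
F_3 = F_2 + F_1 = 30
F_4 = F_3 + F_2 = 54
...
= [18, 6, 24, 30, 54, 84, 138]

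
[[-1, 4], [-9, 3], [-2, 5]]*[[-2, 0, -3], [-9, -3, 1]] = [[-34, -12, 7], [-9, -9, 30], [-41, -15, 11]]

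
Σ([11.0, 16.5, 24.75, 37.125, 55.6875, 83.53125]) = 11.0 + 16.5 + 24.75 + 37.125 + 55.6875 + 83.53125
= 228.59375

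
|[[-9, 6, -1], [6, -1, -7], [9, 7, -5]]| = (1)*(-9)*det([[-1, -7], [7, -5]]) + (-1)*(6)*det([[6, -7], [9, -5]]) + (1)*(-1)*det([[6, -1], [9, 7]])
= -486 + -198 + -51
= -735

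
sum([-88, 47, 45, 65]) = (-88) + 47 + 45 + 65
= 69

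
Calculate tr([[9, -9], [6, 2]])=11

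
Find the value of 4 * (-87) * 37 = -12876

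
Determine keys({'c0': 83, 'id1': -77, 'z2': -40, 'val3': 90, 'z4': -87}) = ['c0', 'id1', 'z2', 'val3', 'z4']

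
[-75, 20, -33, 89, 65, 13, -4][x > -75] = keep x where x > -75: -75✗, 20✓, -33✓, 89✓, 65✓, 13✓, -4✓
= [20, -33, 89, 65, 13, -4]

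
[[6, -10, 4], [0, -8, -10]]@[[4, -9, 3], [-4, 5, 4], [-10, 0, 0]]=C[0][0] = (6)*(4) + (-10)*(-4) + (4)*(-10) = 24
C[0][1] = (6)*(-9) + (-10)*(5) + (4)*(0) = -104
C[0][2] = (6)*(3) + (-10)*(4) + (4)*(0) = -22
C[1][0] = (0)*(4) + (-8)*(-4) + (-10)*(-10) = 132
C[1][1] = (0)*(-9) + (-8)*(5) + (-10)*(0) = -40
C[1][2] = (0)*(3) + (-8)*(4) + (-10)*(0) = -32
= [[24, -104, -22], [132, -40, -32]]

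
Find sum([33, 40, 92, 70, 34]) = 33 + 40 + 92 + 70 + 34
= 269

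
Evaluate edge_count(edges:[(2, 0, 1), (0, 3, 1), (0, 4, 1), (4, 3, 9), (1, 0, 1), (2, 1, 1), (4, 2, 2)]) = 7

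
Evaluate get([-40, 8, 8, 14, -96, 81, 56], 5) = 81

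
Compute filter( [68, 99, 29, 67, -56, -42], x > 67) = [68, 99]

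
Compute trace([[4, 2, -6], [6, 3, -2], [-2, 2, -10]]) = diagonal: 4 + 3 + (-10)
= -3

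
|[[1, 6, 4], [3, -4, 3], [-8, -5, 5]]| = -427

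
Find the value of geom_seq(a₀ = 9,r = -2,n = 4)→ [9, -18, 36, -72]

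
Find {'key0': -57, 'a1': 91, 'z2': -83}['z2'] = -83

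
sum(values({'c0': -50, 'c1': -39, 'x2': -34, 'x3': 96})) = -27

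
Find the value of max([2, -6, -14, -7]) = 2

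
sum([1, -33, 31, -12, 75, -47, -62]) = 1 + (-33) + 31 + (-12) + 75 + (-47) + (-62)
= -47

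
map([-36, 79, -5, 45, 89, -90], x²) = [1296, 6241, 25, 2025, 7921, 8100]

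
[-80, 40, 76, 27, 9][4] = 9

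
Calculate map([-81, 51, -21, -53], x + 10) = [-71, 61, -11, -43]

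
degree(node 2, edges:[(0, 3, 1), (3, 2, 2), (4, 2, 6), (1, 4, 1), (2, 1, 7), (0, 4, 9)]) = incident: (3,2), (4,2), (2,1)
= 3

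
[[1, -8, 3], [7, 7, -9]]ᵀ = [[1, 7], [-8, 7], [3, -9]]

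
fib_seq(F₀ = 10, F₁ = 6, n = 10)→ F_2 = F_1 + F_0 = 16
F_3 = F_2 + F_1 = 22
F_4 = F_3 + F_2 = 38
...
= [10, 6, 16, 22, 38, 60, 98, 158, 256, 414]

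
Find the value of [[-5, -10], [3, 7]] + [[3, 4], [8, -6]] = [[-2, -6], [11, 1]]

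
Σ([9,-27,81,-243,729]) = 9 + -27 + 81 + -243 + 729
= 549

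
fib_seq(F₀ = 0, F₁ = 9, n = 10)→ [0, 9, 9, 18, 27, 45, 72, 117, 189, 306]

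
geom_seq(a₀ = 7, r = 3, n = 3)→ [7, 21, 63]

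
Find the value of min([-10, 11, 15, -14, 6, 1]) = -14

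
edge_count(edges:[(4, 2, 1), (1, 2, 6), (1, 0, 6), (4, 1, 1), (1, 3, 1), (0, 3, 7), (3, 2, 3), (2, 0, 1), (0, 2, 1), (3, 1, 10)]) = 10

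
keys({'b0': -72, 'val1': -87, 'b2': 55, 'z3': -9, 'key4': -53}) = ['b0', 'val1', 'b2', 'z3', 'key4']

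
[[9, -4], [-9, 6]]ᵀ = [[9, -9], [-4, 6]]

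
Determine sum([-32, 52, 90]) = (-32) + 52 + 90
= 110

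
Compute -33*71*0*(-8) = 0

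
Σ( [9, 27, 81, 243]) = 360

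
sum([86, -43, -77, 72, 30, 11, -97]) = 86 + (-43) + (-77) + 72 + 30 + 11 + (-97)
= -18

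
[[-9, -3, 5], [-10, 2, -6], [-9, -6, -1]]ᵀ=[[-9, -10, -9], [-3, 2, -6], [5, -6, -1]]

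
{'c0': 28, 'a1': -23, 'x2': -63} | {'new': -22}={'c0': 28, 'a1': -23, 'x2': -63, 'new': -22}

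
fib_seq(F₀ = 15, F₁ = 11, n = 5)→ [15, 11, 26, 37, 63]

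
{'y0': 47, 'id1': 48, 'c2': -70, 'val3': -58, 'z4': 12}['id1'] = 48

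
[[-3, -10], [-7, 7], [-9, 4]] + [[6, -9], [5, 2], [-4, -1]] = [[3, -19], [-2, 9], [-13, 3]]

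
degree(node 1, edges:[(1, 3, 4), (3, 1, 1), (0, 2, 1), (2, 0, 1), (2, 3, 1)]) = incident: (1,3), (3,1)
= 2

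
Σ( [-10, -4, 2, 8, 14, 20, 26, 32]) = 88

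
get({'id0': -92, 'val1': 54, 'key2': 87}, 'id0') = -92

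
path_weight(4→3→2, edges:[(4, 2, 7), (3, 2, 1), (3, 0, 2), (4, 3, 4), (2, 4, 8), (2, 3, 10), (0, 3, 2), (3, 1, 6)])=5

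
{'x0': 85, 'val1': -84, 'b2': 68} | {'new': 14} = {'x0': 85, 'val1': -84, 'b2': 68, 'new': 14}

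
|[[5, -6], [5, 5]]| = 55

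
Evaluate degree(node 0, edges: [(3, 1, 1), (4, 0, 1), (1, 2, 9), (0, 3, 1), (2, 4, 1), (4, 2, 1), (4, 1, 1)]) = incident: (4,0), (0,3)
= 2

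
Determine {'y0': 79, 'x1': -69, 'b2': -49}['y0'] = 79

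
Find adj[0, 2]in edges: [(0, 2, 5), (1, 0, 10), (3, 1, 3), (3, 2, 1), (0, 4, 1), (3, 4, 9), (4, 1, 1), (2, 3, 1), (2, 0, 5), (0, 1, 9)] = 5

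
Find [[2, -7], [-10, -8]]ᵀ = [[2, -10], [-7, -8]]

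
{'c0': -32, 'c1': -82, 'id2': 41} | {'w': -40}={'c0': -32, 'c1': -82, 'id2': 41, 'w': -40}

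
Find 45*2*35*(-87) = -274050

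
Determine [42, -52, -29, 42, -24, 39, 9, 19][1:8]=[-52, -29, 42, -24, 39, 9, 19]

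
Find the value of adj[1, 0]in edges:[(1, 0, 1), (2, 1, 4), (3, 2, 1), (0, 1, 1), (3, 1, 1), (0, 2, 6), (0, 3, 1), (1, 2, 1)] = 1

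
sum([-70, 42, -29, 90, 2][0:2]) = -28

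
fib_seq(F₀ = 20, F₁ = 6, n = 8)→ F_2 = F_1 + F_0 = 26
F_3 = F_2 + F_1 = 32
F_4 = F_3 + F_2 = 58
...
= [20, 6, 26, 32, 58, 90, 148, 238]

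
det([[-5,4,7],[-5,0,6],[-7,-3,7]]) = (1)*(-5)*det([[0, 6], [-3, 7]]) + (-1)*(4)*det([[-5, 6], [-7, 7]]) + (1)*(7)*det([[-5, 0], [-7, -3]])
= -90 + -28 + 105
= -13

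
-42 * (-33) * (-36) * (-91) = 4540536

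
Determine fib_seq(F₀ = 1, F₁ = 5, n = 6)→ [1, 5, 6, 11, 17, 28]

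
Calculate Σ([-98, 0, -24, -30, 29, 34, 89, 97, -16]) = 81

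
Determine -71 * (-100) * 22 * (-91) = -14214200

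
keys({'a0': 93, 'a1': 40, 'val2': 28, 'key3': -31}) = ['a0', 'a1', 'val2', 'key3']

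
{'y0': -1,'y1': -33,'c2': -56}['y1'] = -33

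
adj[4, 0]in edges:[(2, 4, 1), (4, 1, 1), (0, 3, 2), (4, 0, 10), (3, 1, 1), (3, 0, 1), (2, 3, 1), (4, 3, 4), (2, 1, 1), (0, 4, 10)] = 10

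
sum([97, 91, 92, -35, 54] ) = 97 + 91 + 92 + (-35) + 54
= 299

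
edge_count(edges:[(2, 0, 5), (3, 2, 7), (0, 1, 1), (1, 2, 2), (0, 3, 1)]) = 5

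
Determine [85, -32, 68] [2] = 68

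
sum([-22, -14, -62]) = (-22) + (-14) + (-62)
= -98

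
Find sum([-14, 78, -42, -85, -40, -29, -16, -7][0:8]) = slice → [-14, 78, -42, -85, -40, -29, -16, -7]
(-14) + 78 + (-42) + (-85) + (-40) + (-29) + (-16) + (-7)
= -155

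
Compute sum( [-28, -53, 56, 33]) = 8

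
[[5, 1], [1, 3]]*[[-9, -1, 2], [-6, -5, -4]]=C[0][0] = (5)*(-9) + (1)*(-6) = -51
C[0][1] = (5)*(-1) + (1)*(-5) = -10
C[0][2] = (5)*(2) + (1)*(-4) = 6
C[1][0] = (1)*(-9) + (3)*(-6) = -27
C[1][1] = (1)*(-1) + (3)*(-5) = -16
C[1][2] = (1)*(2) + (3)*(-4) = -10
= [[-51, -10, 6], [-27, -16, -10]]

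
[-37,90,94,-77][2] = 94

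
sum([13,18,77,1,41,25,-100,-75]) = 0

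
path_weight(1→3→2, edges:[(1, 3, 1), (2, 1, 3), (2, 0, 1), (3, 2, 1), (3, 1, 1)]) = 2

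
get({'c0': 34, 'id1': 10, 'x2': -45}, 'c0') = 34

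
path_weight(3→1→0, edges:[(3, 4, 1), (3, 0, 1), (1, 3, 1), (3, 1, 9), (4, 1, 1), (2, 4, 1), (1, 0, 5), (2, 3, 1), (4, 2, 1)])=14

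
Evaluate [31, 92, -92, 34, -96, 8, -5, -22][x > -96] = keep x where x > -96: 31✓, 92✓, -92✓, 34✓, -96✗, 8✓, -5✓, -22✓
= [31, 92, -92, 34, 8, -5, -22]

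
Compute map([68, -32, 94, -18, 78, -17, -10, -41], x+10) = [78, -22, 104, -8, 88, -7, 0, -31]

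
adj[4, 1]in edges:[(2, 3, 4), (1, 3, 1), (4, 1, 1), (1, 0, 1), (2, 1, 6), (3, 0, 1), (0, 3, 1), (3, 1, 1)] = 1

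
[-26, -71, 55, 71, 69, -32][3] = 71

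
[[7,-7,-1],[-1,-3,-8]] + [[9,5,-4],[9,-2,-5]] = [[16, -2, -5], [8, -5, -13]]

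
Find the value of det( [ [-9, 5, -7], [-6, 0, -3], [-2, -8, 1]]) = (1)*(-9)*det([[0, -3], [-8, 1]]) + (-1)*(5)*det([[-6, -3], [-2, 1]]) + (1)*(-7)*det([[-6, 0], [-2, -8]])
= 216 + 60 + -336
= -60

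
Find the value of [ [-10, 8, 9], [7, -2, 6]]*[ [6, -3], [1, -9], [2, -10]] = [[-34, -132], [52, -63]]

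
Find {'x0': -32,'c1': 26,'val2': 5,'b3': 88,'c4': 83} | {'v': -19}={'x0': -32, 'c1': 26, 'val2': 5, 'b3': 88, 'c4': 83, 'v': -19}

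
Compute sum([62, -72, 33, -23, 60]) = 60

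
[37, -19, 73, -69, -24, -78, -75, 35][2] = 73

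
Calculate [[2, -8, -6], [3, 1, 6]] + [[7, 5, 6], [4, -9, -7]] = [[9, -3, 0], [7, -8, -1]]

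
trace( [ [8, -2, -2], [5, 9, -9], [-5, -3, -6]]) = diagonal: 8 + 9 + (-6)
= 11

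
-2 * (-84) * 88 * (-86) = -1271424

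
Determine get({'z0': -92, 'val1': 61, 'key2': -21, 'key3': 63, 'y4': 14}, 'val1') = 61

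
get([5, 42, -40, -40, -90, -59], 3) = -40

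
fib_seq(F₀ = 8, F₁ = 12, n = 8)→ [8, 12, 20, 32, 52, 84, 136, 220]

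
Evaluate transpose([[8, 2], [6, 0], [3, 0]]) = [[8, 6, 3], [2, 0, 0]]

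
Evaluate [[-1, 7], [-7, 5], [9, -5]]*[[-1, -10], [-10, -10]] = C[0][0] = (-1)*(-1) + (7)*(-10) = -69
C[0][1] = (-1)*(-10) + (7)*(-10) = -60
C[1][0] = (-7)*(-1) + (5)*(-10) = -43
C[1][1] = (-7)*(-10) + (5)*(-10) = 20
C[2][0] = (9)*(-1) + (-5)*(-10) = 41
C[2][1] = (9)*(-10) + (-5)*(-10) = -40
= [[-69, -60], [-43, 20], [41, -40]]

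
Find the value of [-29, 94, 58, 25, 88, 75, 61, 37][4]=88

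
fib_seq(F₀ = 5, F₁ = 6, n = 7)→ F_2 = F_1 + F_0 = 11
F_3 = F_2 + F_1 = 17
F_4 = F_3 + F_2 = 28
...
= [5, 6, 11, 17, 28, 45, 73]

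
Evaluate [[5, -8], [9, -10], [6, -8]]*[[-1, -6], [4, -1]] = [[-37, -22], [-49, -44], [-38, -28]]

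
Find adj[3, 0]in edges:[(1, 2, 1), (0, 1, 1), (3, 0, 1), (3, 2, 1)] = 1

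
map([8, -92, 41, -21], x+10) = [18, -82, 51, -11]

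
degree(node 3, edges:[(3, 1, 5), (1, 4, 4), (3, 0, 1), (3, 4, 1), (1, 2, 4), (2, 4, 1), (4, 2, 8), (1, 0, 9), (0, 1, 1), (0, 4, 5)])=incident: (3,1), (3,0), (3,4)
= 3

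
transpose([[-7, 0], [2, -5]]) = [[-7, 2], [0, -5]]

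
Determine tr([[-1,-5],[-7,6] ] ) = 5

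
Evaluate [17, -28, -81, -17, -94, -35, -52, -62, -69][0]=17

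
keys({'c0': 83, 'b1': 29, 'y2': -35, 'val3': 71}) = ['c0', 'b1', 'y2', 'val3']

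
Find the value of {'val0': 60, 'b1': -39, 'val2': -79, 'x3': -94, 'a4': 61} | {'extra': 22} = {'val0': 60, 'b1': -39, 'val2': -79, 'x3': -94, 'a4': 61, 'extra': 22}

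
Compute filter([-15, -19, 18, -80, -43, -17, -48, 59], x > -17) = [-15, 18, 59]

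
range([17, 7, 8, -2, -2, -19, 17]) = 36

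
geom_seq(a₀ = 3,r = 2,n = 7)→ [3, 6, 12, 24, 48, 96, 192]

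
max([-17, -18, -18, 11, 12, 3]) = 12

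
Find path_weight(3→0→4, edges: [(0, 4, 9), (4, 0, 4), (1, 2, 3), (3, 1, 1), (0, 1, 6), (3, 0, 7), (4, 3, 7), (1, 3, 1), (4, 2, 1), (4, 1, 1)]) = w(3→0)=7 + w(0→4)=9
= 16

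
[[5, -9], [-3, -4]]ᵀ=[[5, -3], [-9, -4]]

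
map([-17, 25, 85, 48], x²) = [289, 625, 7225, 2304]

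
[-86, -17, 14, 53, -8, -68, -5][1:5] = [-17, 14, 53, -8]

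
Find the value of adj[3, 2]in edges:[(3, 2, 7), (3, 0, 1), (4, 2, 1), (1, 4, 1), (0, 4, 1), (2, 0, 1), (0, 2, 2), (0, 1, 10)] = 7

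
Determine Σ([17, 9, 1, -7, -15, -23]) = -18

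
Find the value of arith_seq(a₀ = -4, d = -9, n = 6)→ a_0 = -4 + 0*-9 = -4
a_1 = -4 + 1*-9 = -13
a_2 = -4 + 2*-9 = -22
...
= [-4, -13, -22, -31, -40, -49]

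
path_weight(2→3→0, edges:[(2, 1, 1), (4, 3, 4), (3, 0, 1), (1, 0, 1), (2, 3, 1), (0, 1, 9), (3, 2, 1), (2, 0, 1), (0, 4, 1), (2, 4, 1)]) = w(2→3)=1 + w(3→0)=1
= 2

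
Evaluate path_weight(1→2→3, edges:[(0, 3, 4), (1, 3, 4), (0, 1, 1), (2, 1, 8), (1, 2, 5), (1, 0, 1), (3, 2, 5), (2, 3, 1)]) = 6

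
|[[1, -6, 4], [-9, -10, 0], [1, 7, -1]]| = -148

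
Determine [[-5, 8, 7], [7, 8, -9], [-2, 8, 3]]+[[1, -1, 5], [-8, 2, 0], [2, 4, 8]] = [[-4, 7, 12], [-1, 10, -9], [0, 12, 11]]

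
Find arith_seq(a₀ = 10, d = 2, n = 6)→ a_0 = 10 + 0*2 = 10
a_1 = 10 + 1*2 = 12
a_2 = 10 + 2*2 = 14
...
= [10, 12, 14, 16, 18, 20]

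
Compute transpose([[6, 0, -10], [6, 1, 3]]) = [[6, 6], [0, 1], [-10, 3]]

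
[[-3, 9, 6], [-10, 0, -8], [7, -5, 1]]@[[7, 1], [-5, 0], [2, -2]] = C[0][0] = (-3)*(7) + (9)*(-5) + (6)*(2) = -54
C[0][1] = (-3)*(1) + (9)*(0) + (6)*(-2) = -15
C[1][0] = (-10)*(7) + (0)*(-5) + (-8)*(2) = -86
C[1][1] = (-10)*(1) + (0)*(0) + (-8)*(-2) = 6
C[2][0] = (7)*(7) + (-5)*(-5) + (1)*(2) = 76
C[2][1] = (7)*(1) + (-5)*(0) + (1)*(-2) = 5
= [[-54, -15], [-86, 6], [76, 5]]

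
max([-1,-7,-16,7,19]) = 19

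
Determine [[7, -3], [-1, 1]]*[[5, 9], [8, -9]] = [[11, 90], [3, -18]]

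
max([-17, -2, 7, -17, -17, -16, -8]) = 7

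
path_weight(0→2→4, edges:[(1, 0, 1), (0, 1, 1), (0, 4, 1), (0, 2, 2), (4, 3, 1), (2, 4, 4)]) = w(0→2)=2 + w(2→4)=4
= 6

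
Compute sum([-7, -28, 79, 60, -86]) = 18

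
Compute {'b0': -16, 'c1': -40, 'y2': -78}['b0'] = -16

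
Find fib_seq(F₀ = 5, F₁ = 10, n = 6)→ F_2 = F_1 + F_0 = 15
F_3 = F_2 + F_1 = 25
F_4 = F_3 + F_2 = 40
...
= [5, 10, 15, 25, 40, 65]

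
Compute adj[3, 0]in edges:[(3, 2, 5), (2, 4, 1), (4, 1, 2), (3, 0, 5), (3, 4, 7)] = 5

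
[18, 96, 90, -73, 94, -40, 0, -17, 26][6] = 0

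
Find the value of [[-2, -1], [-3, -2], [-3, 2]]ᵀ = [[-2, -3, -3], [-1, -2, 2]]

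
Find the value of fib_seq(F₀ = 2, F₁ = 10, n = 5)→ F_2 = F_1 + F_0 = 12
F_3 = F_2 + F_1 = 22
F_4 = F_3 + F_2 = 34
= [2, 10, 12, 22, 34]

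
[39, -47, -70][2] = -70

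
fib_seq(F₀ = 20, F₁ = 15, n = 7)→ F_2 = F_1 + F_0 = 35
F_3 = F_2 + F_1 = 50
F_4 = F_3 + F_2 = 85
...
= [20, 15, 35, 50, 85, 135, 220]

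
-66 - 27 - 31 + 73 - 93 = -144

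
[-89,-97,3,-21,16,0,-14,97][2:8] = [3, -21, 16, 0, -14, 97]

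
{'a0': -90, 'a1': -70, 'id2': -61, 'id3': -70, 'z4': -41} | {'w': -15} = {'a0': -90, 'a1': -70, 'id2': -61, 'id3': -70, 'z4': -41, 'w': -15}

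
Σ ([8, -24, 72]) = 56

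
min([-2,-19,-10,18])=-19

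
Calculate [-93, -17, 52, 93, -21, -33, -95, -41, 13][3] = 93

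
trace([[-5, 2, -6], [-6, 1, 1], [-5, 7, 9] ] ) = diagonal: (-5) + 1 + 9
= 5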